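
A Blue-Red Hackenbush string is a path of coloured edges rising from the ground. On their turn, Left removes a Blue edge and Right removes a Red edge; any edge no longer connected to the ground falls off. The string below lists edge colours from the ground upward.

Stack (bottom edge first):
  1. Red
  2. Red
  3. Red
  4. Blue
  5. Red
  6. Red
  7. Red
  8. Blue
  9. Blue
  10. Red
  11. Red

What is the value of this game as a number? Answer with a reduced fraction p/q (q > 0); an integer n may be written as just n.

Recurse on prefixes of the 11-edge string Red Red Red Blue Red Red Red Blue Blue Red Red:
step 1: add Red to get R; options L={ — } R={ 0 } = -1
step 2: add Red to get RR; options L={ — } R={ -1,0 } = -2
step 3: add Red to get RRR; options L={ — } R={ -2,-1,0 } = -3
step 4: add Blue to get RRRB; options L={ -3 } R={ -2,-1,0 } = -5/2
step 5: add Red to get RRRBR; options L={ -3 } R={ -5/2,-2,-1,0 } = -11/4
step 6: add Red to get RRRBRR; options L={ -3 } R={ -11/4,-5/2,-2,-1,0 } = -23/8
step 7: add Red to get RRRBRRR; options L={ -3 } R={ -23/8,-11/4,-5/2,-2,-1,0 } = -47/16
step 8: add Blue to get RRRBRRRB; options L={ -3,-47/16 } R={ -23/8,-11/4,-5/2,-2,-1,0 } = -93/32
step 9: add Blue to get RRRBRRRBB; options L={ -3,-47/16,-93/32 } R={ -23/8,-11/4,-5/2,-2,-1,0 } = -185/64
step 10: add Red to get RRRBRRRBBR; options L={ -3,-47/16,-93/32 } R={ -185/64,-23/8,-11/4,-5/2,-2,-1,0 } = -371/128
step 11: add Red to get RRRBRRRBBRR; options L={ -3,-47/16,-93/32 } R={ -371/128,-185/64,-23/8,-11/4,-5/2,-2,-1,0 } = -743/256

-743/256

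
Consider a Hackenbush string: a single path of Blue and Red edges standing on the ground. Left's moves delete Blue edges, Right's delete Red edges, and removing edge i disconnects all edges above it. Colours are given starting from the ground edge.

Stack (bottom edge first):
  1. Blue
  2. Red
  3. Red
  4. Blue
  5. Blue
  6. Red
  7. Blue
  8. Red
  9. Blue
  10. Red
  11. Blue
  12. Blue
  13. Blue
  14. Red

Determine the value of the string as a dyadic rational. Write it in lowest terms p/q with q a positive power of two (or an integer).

B: Left { 0 }, Right { (no moves) } ⇒ simplest 1
BR: Left { 0 }, Right { 1 } ⇒ simplest 1/2
BRR: Left { 0 }, Right { 1/2; 1 } ⇒ simplest 1/4
BRRB: Left { 0; 1/4 }, Right { 1/2; 1 } ⇒ simplest 3/8
BRRBB: Left { 0; 1/4; 3/8 }, Right { 1/2; 1 } ⇒ simplest 7/16
BRRBBR: Left { 0; 1/4; 3/8 }, Right { 7/16; 1/2; 1 } ⇒ simplest 13/32
BRRBBRB: Left { 0; 1/4; 3/8; 13/32 }, Right { 7/16; 1/2; 1 } ⇒ simplest 27/64
BRRBBRBR: Left { 0; 1/4; 3/8; 13/32 }, Right { 27/64; 7/16; 1/2; 1 } ⇒ simplest 53/128
BRRBBRBRB: Left { 0; 1/4; 3/8; 13/32; 53/128 }, Right { 27/64; 7/16; 1/2; 1 } ⇒ simplest 107/256
BRRBBRBRBR: Left { 0; 1/4; 3/8; 13/32; 53/128 }, Right { 107/256; 27/64; 7/16; 1/2; 1 } ⇒ simplest 213/512
BRRBBRBRBRB: Left { 0; 1/4; 3/8; 13/32; 53/128; 213/512 }, Right { 107/256; 27/64; 7/16; 1/2; 1 } ⇒ simplest 427/1024
BRRBBRBRBRBB: Left { 0; 1/4; 3/8; 13/32; 53/128; 213/512; 427/1024 }, Right { 107/256; 27/64; 7/16; 1/2; 1 } ⇒ simplest 855/2048
BRRBBRBRBRBBB: Left { 0; 1/4; 3/8; 13/32; 53/128; 213/512; 427/1024; 855/2048 }, Right { 107/256; 27/64; 7/16; 1/2; 1 } ⇒ simplest 1711/4096
BRRBBRBRBRBBBR: Left { 0; 1/4; 3/8; 13/32; 53/128; 213/512; 427/1024; 855/2048 }, Right { 1711/4096; 107/256; 27/64; 7/16; 1/2; 1 } ⇒ simplest 3421/8192

3421/8192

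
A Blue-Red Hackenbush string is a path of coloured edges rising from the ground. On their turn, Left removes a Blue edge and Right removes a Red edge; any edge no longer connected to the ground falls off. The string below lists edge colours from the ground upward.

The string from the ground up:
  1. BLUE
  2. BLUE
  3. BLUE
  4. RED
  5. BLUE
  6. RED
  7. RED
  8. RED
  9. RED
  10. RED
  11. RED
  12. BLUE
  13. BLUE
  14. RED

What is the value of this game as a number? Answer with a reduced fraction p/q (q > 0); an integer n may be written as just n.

edge 1 of 14 (BLUE): { 0 | (no moves) } ⇒ 1
edge 2 of 14 (BLUE): { 0,1 | (no moves) } ⇒ 2
edge 3 of 14 (BLUE): { 0,1,2 | (no moves) } ⇒ 3
edge 4 of 14 (RED): { 0,1,2 | 3 } ⇒ 5/2
edge 5 of 14 (BLUE): { 0,1,2,5/2 | 3 } ⇒ 11/4
edge 6 of 14 (RED): { 0,1,2,5/2 | 11/4,3 } ⇒ 21/8
edge 7 of 14 (RED): { 0,1,2,5/2 | 21/8,11/4,3 } ⇒ 41/16
edge 8 of 14 (RED): { 0,1,2,5/2 | 41/16,21/8,11/4,3 } ⇒ 81/32
edge 9 of 14 (RED): { 0,1,2,5/2 | 81/32,41/16,21/8,11/4,3 } ⇒ 161/64
edge 10 of 14 (RED): { 0,1,2,5/2 | 161/64,81/32,41/16,21/8,11/4,3 } ⇒ 321/128
edge 11 of 14 (RED): { 0,1,2,5/2 | 321/128,161/64,81/32,41/16,21/8,11/4,3 } ⇒ 641/256
edge 12 of 14 (BLUE): { 0,1,2,5/2,641/256 | 321/128,161/64,81/32,41/16,21/8,11/4,3 } ⇒ 1283/512
edge 13 of 14 (BLUE): { 0,1,2,5/2,641/256,1283/512 | 321/128,161/64,81/32,41/16,21/8,11/4,3 } ⇒ 2567/1024
edge 14 of 14 (RED): { 0,1,2,5/2,641/256,1283/512 | 2567/1024,321/128,161/64,81/32,41/16,21/8,11/4,3 } ⇒ 5133/2048

5133/2048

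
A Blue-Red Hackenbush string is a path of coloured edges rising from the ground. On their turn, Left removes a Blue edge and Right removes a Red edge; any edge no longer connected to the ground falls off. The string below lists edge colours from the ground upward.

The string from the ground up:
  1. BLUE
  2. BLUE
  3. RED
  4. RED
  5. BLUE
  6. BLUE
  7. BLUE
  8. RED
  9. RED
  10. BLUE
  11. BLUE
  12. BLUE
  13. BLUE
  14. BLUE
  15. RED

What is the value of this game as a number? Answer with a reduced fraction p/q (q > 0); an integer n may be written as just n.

11901/8192

edge 1 of 15 (BLUE): { 0 | · } = 1
edge 2 of 15 (BLUE): { 0,1 | · } = 2
edge 3 of 15 (RED): { 0,1 | 2 } = 3/2
edge 4 of 15 (RED): { 0,1 | 3/2,2 } = 5/4
edge 5 of 15 (BLUE): { 0,1,5/4 | 3/2,2 } = 11/8
edge 6 of 15 (BLUE): { 0,1,5/4,11/8 | 3/2,2 } = 23/16
edge 7 of 15 (BLUE): { 0,1,5/4,11/8,23/16 | 3/2,2 } = 47/32
edge 8 of 15 (RED): { 0,1,5/4,11/8,23/16 | 47/32,3/2,2 } = 93/64
edge 9 of 15 (RED): { 0,1,5/4,11/8,23/16 | 93/64,47/32,3/2,2 } = 185/128
edge 10 of 15 (BLUE): { 0,1,5/4,11/8,23/16,185/128 | 93/64,47/32,3/2,2 } = 371/256
edge 11 of 15 (BLUE): { 0,1,5/4,11/8,23/16,185/128,371/256 | 93/64,47/32,3/2,2 } = 743/512
edge 12 of 15 (BLUE): { 0,1,5/4,11/8,23/16,185/128,371/256,743/512 | 93/64,47/32,3/2,2 } = 1487/1024
edge 13 of 15 (BLUE): { 0,1,5/4,11/8,23/16,185/128,371/256,743/512,1487/1024 | 93/64,47/32,3/2,2 } = 2975/2048
edge 14 of 15 (BLUE): { 0,1,5/4,11/8,23/16,185/128,371/256,743/512,1487/1024,2975/2048 | 93/64,47/32,3/2,2 } = 5951/4096
edge 15 of 15 (RED): { 0,1,5/4,11/8,23/16,185/128,371/256,743/512,1487/1024,2975/2048 | 5951/4096,93/64,47/32,3/2,2 } = 11901/8192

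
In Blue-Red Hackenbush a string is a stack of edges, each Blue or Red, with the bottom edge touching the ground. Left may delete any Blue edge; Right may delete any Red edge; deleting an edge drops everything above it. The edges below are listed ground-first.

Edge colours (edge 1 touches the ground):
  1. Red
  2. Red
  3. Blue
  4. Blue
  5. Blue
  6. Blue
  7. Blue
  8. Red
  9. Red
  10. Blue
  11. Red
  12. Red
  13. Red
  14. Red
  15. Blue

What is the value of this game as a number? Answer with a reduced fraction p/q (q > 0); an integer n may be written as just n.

edge 1 of 15 (Red): { — | 0 } → -1
edge 2 of 15 (Red): { — | -1, 0 } → -2
edge 3 of 15 (Blue): { -2 | -1, 0 } → -3/2
edge 4 of 15 (Blue): { -2, -3/2 | -1, 0 } → -5/4
edge 5 of 15 (Blue): { -2, -3/2, -5/4 | -1, 0 } → -9/8
edge 6 of 15 (Blue): { -2, -3/2, -5/4, -9/8 | -1, 0 } → -17/16
edge 7 of 15 (Blue): { -2, -3/2, -5/4, -9/8, -17/16 | -1, 0 } → -33/32
edge 8 of 15 (Red): { -2, -3/2, -5/4, -9/8, -17/16 | -33/32, -1, 0 } → -67/64
edge 9 of 15 (Red): { -2, -3/2, -5/4, -9/8, -17/16 | -67/64, -33/32, -1, 0 } → -135/128
edge 10 of 15 (Blue): { -2, -3/2, -5/4, -9/8, -17/16, -135/128 | -67/64, -33/32, -1, 0 } → -269/256
edge 11 of 15 (Red): { -2, -3/2, -5/4, -9/8, -17/16, -135/128 | -269/256, -67/64, -33/32, -1, 0 } → -539/512
edge 12 of 15 (Red): { -2, -3/2, -5/4, -9/8, -17/16, -135/128 | -539/512, -269/256, -67/64, -33/32, -1, 0 } → -1079/1024
edge 13 of 15 (Red): { -2, -3/2, -5/4, -9/8, -17/16, -135/128 | -1079/1024, -539/512, -269/256, -67/64, -33/32, -1, 0 } → -2159/2048
edge 14 of 15 (Red): { -2, -3/2, -5/4, -9/8, -17/16, -135/128 | -2159/2048, -1079/1024, -539/512, -269/256, -67/64, -33/32, -1, 0 } → -4319/4096
edge 15 of 15 (Blue): { -2, -3/2, -5/4, -9/8, -17/16, -135/128, -4319/4096 | -2159/2048, -1079/1024, -539/512, -269/256, -67/64, -33/32, -1, 0 } → -8637/8192

-8637/8192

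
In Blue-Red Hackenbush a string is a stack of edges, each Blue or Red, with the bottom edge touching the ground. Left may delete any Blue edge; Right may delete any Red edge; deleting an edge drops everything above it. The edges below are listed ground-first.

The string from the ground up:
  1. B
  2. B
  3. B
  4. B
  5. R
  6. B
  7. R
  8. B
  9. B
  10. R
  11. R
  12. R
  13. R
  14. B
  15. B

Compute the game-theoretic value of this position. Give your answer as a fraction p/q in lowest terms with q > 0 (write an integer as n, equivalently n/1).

step 1: add B to get B; options L={ 0 } R={ — } = 1
step 2: add B to get BB; options L={ 0,1 } R={ — } = 2
step 3: add B to get BBB; options L={ 0,1,2 } R={ — } = 3
step 4: add B to get BBBB; options L={ 0,1,2,3 } R={ — } = 4
step 5: add R to get BBBBR; options L={ 0,1,2,3 } R={ 4 } = 7/2
step 6: add B to get BBBBRB; options L={ 0,1,2,3,7/2 } R={ 4 } = 15/4
step 7: add R to get BBBBRBR; options L={ 0,1,2,3,7/2 } R={ 15/4,4 } = 29/8
step 8: add B to get BBBBRBRB; options L={ 0,1,2,3,7/2,29/8 } R={ 15/4,4 } = 59/16
step 9: add B to get BBBBRBRBB; options L={ 0,1,2,3,7/2,29/8,59/16 } R={ 15/4,4 } = 119/32
step 10: add R to get BBBBRBRBBR; options L={ 0,1,2,3,7/2,29/8,59/16 } R={ 119/32,15/4,4 } = 237/64
step 11: add R to get BBBBRBRBBRR; options L={ 0,1,2,3,7/2,29/8,59/16 } R={ 237/64,119/32,15/4,4 } = 473/128
step 12: add R to get BBBBRBRBBRRR; options L={ 0,1,2,3,7/2,29/8,59/16 } R={ 473/128,237/64,119/32,15/4,4 } = 945/256
step 13: add R to get BBBBRBRBBRRRR; options L={ 0,1,2,3,7/2,29/8,59/16 } R={ 945/256,473/128,237/64,119/32,15/4,4 } = 1889/512
step 14: add B to get BBBBRBRBBRRRRB; options L={ 0,1,2,3,7/2,29/8,59/16,1889/512 } R={ 945/256,473/128,237/64,119/32,15/4,4 } = 3779/1024
step 15: add B to get BBBBRBRBBRRRRBB; options L={ 0,1,2,3,7/2,29/8,59/16,1889/512,3779/1024 } R={ 945/256,473/128,237/64,119/32,15/4,4 } = 7559/2048

7559/2048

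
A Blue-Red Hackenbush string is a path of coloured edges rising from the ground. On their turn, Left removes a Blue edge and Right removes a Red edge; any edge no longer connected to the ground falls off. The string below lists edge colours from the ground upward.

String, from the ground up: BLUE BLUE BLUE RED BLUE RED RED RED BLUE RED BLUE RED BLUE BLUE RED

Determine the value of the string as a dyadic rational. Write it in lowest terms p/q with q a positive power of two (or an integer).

edge 1 of 15 (BLUE): { 0 | (no moves) } = 1
edge 2 of 15 (BLUE): { 0 1 | (no moves) } = 2
edge 3 of 15 (BLUE): { 0 1 2 | (no moves) } = 3
edge 4 of 15 (RED): { 0 1 2 | 3 } = 5/2
edge 5 of 15 (BLUE): { 0 1 2 5/2 | 3 } = 11/4
edge 6 of 15 (RED): { 0 1 2 5/2 | 11/4 3 } = 21/8
edge 7 of 15 (RED): { 0 1 2 5/2 | 21/8 11/4 3 } = 41/16
edge 8 of 15 (RED): { 0 1 2 5/2 | 41/16 21/8 11/4 3 } = 81/32
edge 9 of 15 (BLUE): { 0 1 2 5/2 81/32 | 41/16 21/8 11/4 3 } = 163/64
edge 10 of 15 (RED): { 0 1 2 5/2 81/32 | 163/64 41/16 21/8 11/4 3 } = 325/128
edge 11 of 15 (BLUE): { 0 1 2 5/2 81/32 325/128 | 163/64 41/16 21/8 11/4 3 } = 651/256
edge 12 of 15 (RED): { 0 1 2 5/2 81/32 325/128 | 651/256 163/64 41/16 21/8 11/4 3 } = 1301/512
edge 13 of 15 (BLUE): { 0 1 2 5/2 81/32 325/128 1301/512 | 651/256 163/64 41/16 21/8 11/4 3 } = 2603/1024
edge 14 of 15 (BLUE): { 0 1 2 5/2 81/32 325/128 1301/512 2603/1024 | 651/256 163/64 41/16 21/8 11/4 3 } = 5207/2048
edge 15 of 15 (RED): { 0 1 2 5/2 81/32 325/128 1301/512 2603/1024 | 5207/2048 651/256 163/64 41/16 21/8 11/4 3 } = 10413/4096

10413/4096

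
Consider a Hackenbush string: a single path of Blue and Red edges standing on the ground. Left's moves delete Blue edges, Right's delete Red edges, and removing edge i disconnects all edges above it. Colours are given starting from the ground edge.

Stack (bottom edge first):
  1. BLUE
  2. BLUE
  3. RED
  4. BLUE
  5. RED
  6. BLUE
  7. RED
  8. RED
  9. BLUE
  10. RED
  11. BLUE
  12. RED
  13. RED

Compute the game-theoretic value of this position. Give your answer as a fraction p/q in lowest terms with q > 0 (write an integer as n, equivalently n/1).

Recurse on prefixes of the 13-edge string BLUE BLUE RED BLUE RED BLUE RED RED BLUE RED BLUE RED RED:
value_1 [B]  L=[0]  R=[—]  => 1
value_2 [BB]  L=[0,1]  R=[—]  => 2
value_3 [BBR]  L=[0,1]  R=[2]  => 3/2
value_4 [BBRB]  L=[0,1,3/2]  R=[2]  => 7/4
value_5 [BBRBR]  L=[0,1,3/2]  R=[7/4,2]  => 13/8
value_6 [BBRBRB]  L=[0,1,3/2,13/8]  R=[7/4,2]  => 27/16
value_7 [BBRBRBR]  L=[0,1,3/2,13/8]  R=[27/16,7/4,2]  => 53/32
value_8 [BBRBRBRR]  L=[0,1,3/2,13/8]  R=[53/32,27/16,7/4,2]  => 105/64
value_9 [BBRBRBRRB]  L=[0,1,3/2,13/8,105/64]  R=[53/32,27/16,7/4,2]  => 211/128
value_10 [BBRBRBRRBR]  L=[0,1,3/2,13/8,105/64]  R=[211/128,53/32,27/16,7/4,2]  => 421/256
value_11 [BBRBRBRRBRB]  L=[0,1,3/2,13/8,105/64,421/256]  R=[211/128,53/32,27/16,7/4,2]  => 843/512
value_12 [BBRBRBRRBRBR]  L=[0,1,3/2,13/8,105/64,421/256]  R=[843/512,211/128,53/32,27/16,7/4,2]  => 1685/1024
value_13 [BBRBRBRRBRBRR]  L=[0,1,3/2,13/8,105/64,421/256]  R=[1685/1024,843/512,211/128,53/32,27/16,7/4,2]  => 3369/2048

3369/2048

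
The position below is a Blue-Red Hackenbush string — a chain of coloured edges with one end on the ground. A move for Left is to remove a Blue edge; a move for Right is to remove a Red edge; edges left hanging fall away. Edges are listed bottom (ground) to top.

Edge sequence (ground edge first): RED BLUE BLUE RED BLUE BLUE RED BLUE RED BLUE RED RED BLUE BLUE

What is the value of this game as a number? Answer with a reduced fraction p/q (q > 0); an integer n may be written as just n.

-2393/8192

Recurse on prefixes of the 14-edge string RED BLUE BLUE RED BLUE BLUE RED BLUE RED BLUE RED RED BLUE BLUE:
val(R) = { — | 0 } → -1
val(RB) = { -1 | 0 } → -1/2
val(RBB) = { -1; -1/2 | 0 } → -1/4
val(RBBR) = { -1; -1/2 | -1/4; 0 } → -3/8
val(RBBRB) = { -1; -1/2; -3/8 | -1/4; 0 } → -5/16
val(RBBRBB) = { -1; -1/2; -3/8; -5/16 | -1/4; 0 } → -9/32
val(RBBRBBR) = { -1; -1/2; -3/8; -5/16 | -9/32; -1/4; 0 } → -19/64
val(RBBRBBRB) = { -1; -1/2; -3/8; -5/16; -19/64 | -9/32; -1/4; 0 } → -37/128
val(RBBRBBRBR) = { -1; -1/2; -3/8; -5/16; -19/64 | -37/128; -9/32; -1/4; 0 } → -75/256
val(RBBRBBRBRB) = { -1; -1/2; -3/8; -5/16; -19/64; -75/256 | -37/128; -9/32; -1/4; 0 } → -149/512
val(RBBRBBRBRBR) = { -1; -1/2; -3/8; -5/16; -19/64; -75/256 | -149/512; -37/128; -9/32; -1/4; 0 } → -299/1024
val(RBBRBBRBRBRR) = { -1; -1/2; -3/8; -5/16; -19/64; -75/256 | -299/1024; -149/512; -37/128; -9/32; -1/4; 0 } → -599/2048
val(RBBRBBRBRBRRB) = { -1; -1/2; -3/8; -5/16; -19/64; -75/256; -599/2048 | -299/1024; -149/512; -37/128; -9/32; -1/4; 0 } → -1197/4096
val(RBBRBBRBRBRRBB) = { -1; -1/2; -3/8; -5/16; -19/64; -75/256; -599/2048; -1197/4096 | -299/1024; -149/512; -37/128; -9/32; -1/4; 0 } → -2393/8192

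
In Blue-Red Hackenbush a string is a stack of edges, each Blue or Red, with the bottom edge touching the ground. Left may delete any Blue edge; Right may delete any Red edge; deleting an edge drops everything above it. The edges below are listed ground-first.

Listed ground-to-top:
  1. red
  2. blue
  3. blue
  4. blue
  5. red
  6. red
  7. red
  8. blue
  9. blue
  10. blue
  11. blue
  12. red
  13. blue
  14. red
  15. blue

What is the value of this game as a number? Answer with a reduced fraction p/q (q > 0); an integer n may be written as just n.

step 1: add red to get r; options L={ — } R={ 0 } -> -1
step 2: add blue to get rb; options L={ -1 } R={ 0 } -> -1/2
step 3: add blue to get rbb; options L={ -1 -1/2 } R={ 0 } -> -1/4
step 4: add blue to get rbbb; options L={ -1 -1/2 -1/4 } R={ 0 } -> -1/8
step 5: add red to get rbbbr; options L={ -1 -1/2 -1/4 } R={ -1/8 0 } -> -3/16
step 6: add red to get rbbbrr; options L={ -1 -1/2 -1/4 } R={ -3/16 -1/8 0 } -> -7/32
step 7: add red to get rbbbrrr; options L={ -1 -1/2 -1/4 } R={ -7/32 -3/16 -1/8 0 } -> -15/64
step 8: add blue to get rbbbrrrb; options L={ -1 -1/2 -1/4 -15/64 } R={ -7/32 -3/16 -1/8 0 } -> -29/128
step 9: add blue to get rbbbrrrbb; options L={ -1 -1/2 -1/4 -15/64 -29/128 } R={ -7/32 -3/16 -1/8 0 } -> -57/256
step 10: add blue to get rbbbrrrbbb; options L={ -1 -1/2 -1/4 -15/64 -29/128 -57/256 } R={ -7/32 -3/16 -1/8 0 } -> -113/512
step 11: add blue to get rbbbrrrbbbb; options L={ -1 -1/2 -1/4 -15/64 -29/128 -57/256 -113/512 } R={ -7/32 -3/16 -1/8 0 } -> -225/1024
step 12: add red to get rbbbrrrbbbbr; options L={ -1 -1/2 -1/4 -15/64 -29/128 -57/256 -113/512 } R={ -225/1024 -7/32 -3/16 -1/8 0 } -> -451/2048
step 13: add blue to get rbbbrrrbbbbrb; options L={ -1 -1/2 -1/4 -15/64 -29/128 -57/256 -113/512 -451/2048 } R={ -225/1024 -7/32 -3/16 -1/8 0 } -> -901/4096
step 14: add red to get rbbbrrrbbbbrbr; options L={ -1 -1/2 -1/4 -15/64 -29/128 -57/256 -113/512 -451/2048 } R={ -901/4096 -225/1024 -7/32 -3/16 -1/8 0 } -> -1803/8192
step 15: add blue to get rbbbrrrbbbbrbrb; options L={ -1 -1/2 -1/4 -15/64 -29/128 -57/256 -113/512 -451/2048 -1803/8192 } R={ -901/4096 -225/1024 -7/32 -3/16 -1/8 0 } -> -3605/16384

-3605/16384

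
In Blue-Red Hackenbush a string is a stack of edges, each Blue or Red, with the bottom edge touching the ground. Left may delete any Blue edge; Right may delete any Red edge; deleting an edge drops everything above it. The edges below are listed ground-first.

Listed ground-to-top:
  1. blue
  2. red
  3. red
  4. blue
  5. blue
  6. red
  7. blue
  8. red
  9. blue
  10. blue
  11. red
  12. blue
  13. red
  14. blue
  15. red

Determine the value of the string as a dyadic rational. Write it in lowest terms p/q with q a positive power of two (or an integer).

Build value(s[:k]) for k = 1..15, string s = blue red red blue blue red blue red blue blue red blue red blue red.
value(b) = { 0 |  } gives 1
value(br) = { 0 | 1 } gives 1/2
value(brr) = { 0 | 1/2, 1 } gives 1/4
value(brrb) = { 0, 1/4 | 1/2, 1 } gives 3/8
value(brrbb) = { 0, 1/4, 3/8 | 1/2, 1 } gives 7/16
value(brrbbr) = { 0, 1/4, 3/8 | 7/16, 1/2, 1 } gives 13/32
value(brrbbrb) = { 0, 1/4, 3/8, 13/32 | 7/16, 1/2, 1 } gives 27/64
value(brrbbrbr) = { 0, 1/4, 3/8, 13/32 | 27/64, 7/16, 1/2, 1 } gives 53/128
value(brrbbrbrb) = { 0, 1/4, 3/8, 13/32, 53/128 | 27/64, 7/16, 1/2, 1 } gives 107/256
value(brrbbrbrbb) = { 0, 1/4, 3/8, 13/32, 53/128, 107/256 | 27/64, 7/16, 1/2, 1 } gives 215/512
value(brrbbrbrbbr) = { 0, 1/4, 3/8, 13/32, 53/128, 107/256 | 215/512, 27/64, 7/16, 1/2, 1 } gives 429/1024
value(brrbbrbrbbrb) = { 0, 1/4, 3/8, 13/32, 53/128, 107/256, 429/1024 | 215/512, 27/64, 7/16, 1/2, 1 } gives 859/2048
value(brrbbrbrbbrbr) = { 0, 1/4, 3/8, 13/32, 53/128, 107/256, 429/1024 | 859/2048, 215/512, 27/64, 7/16, 1/2, 1 } gives 1717/4096
value(brrbbrbrbbrbrb) = { 0, 1/4, 3/8, 13/32, 53/128, 107/256, 429/1024, 1717/4096 | 859/2048, 215/512, 27/64, 7/16, 1/2, 1 } gives 3435/8192
value(brrbbrbrbbrbrbr) = { 0, 1/4, 3/8, 13/32, 53/128, 107/256, 429/1024, 1717/4096 | 3435/8192, 859/2048, 215/512, 27/64, 7/16, 1/2, 1 } gives 6869/16384

6869/16384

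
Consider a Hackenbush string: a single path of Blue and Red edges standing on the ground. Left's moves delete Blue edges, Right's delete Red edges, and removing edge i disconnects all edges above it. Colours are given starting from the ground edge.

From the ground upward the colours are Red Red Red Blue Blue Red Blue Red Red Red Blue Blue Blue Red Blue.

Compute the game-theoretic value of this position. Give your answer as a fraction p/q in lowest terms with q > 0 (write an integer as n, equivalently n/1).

1 of 15 · R · max L −∞ · min R 0 => -1
2 of 15 · RR · max L −∞ · min R -1 => -2
3 of 15 · RRR · max L −∞ · min R -2 => -3
4 of 15 · RRRB · max L -3 · min R -2 => -5/2
5 of 15 · RRRBB · max L -5/2 · min R -2 => -9/4
6 of 15 · RRRBBR · max L -5/2 · min R -9/4 => -19/8
7 of 15 · RRRBBRB · max L -19/8 · min R -9/4 => -37/16
8 of 15 · RRRBBRBR · max L -19/8 · min R -37/16 => -75/32
9 of 15 · RRRBBRBRR · max L -19/8 · min R -75/32 => -151/64
10 of 15 · RRRBBRBRRR · max L -19/8 · min R -151/64 => -303/128
11 of 15 · RRRBBRBRRRB · max L -303/128 · min R -151/64 => -605/256
12 of 15 · RRRBBRBRRRBB · max L -605/256 · min R -151/64 => -1209/512
13 of 15 · RRRBBRBRRRBBB · max L -1209/512 · min R -151/64 => -2417/1024
14 of 15 · RRRBBRBRRRBBBR · max L -1209/512 · min R -2417/1024 => -4835/2048
15 of 15 · RRRBBRBRRRBBBRB · max L -4835/2048 · min R -2417/1024 => -9669/4096

-9669/4096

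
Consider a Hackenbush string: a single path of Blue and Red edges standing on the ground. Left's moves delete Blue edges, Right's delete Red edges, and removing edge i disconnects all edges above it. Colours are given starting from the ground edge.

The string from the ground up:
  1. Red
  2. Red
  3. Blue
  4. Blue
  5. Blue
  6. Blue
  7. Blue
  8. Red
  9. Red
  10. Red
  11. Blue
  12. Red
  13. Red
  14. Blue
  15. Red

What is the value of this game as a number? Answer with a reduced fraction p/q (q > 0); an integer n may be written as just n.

-8667/8192

v(R) = { ∅ | 0 } -> -1
v(RR) = { ∅ | -1; 0 } -> -2
v(RRB) = { -2 | -1; 0 } -> -3/2
v(RRBB) = { -2; -3/2 | -1; 0 } -> -5/4
v(RRBBB) = { -2; -3/2; -5/4 | -1; 0 } -> -9/8
v(RRBBBB) = { -2; -3/2; -5/4; -9/8 | -1; 0 } -> -17/16
v(RRBBBBB) = { -2; -3/2; -5/4; -9/8; -17/16 | -1; 0 } -> -33/32
v(RRBBBBBR) = { -2; -3/2; -5/4; -9/8; -17/16 | -33/32; -1; 0 } -> -67/64
v(RRBBBBBRR) = { -2; -3/2; -5/4; -9/8; -17/16 | -67/64; -33/32; -1; 0 } -> -135/128
v(RRBBBBBRRR) = { -2; -3/2; -5/4; -9/8; -17/16 | -135/128; -67/64; -33/32; -1; 0 } -> -271/256
v(RRBBBBBRRRB) = { -2; -3/2; -5/4; -9/8; -17/16; -271/256 | -135/128; -67/64; -33/32; -1; 0 } -> -541/512
v(RRBBBBBRRRBR) = { -2; -3/2; -5/4; -9/8; -17/16; -271/256 | -541/512; -135/128; -67/64; -33/32; -1; 0 } -> -1083/1024
v(RRBBBBBRRRBRR) = { -2; -3/2; -5/4; -9/8; -17/16; -271/256 | -1083/1024; -541/512; -135/128; -67/64; -33/32; -1; 0 } -> -2167/2048
v(RRBBBBBRRRBRRB) = { -2; -3/2; -5/4; -9/8; -17/16; -271/256; -2167/2048 | -1083/1024; -541/512; -135/128; -67/64; -33/32; -1; 0 } -> -4333/4096
v(RRBBBBBRRRBRRBR) = { -2; -3/2; -5/4; -9/8; -17/16; -271/256; -2167/2048 | -4333/4096; -1083/1024; -541/512; -135/128; -67/64; -33/32; -1; 0 } -> -8667/8192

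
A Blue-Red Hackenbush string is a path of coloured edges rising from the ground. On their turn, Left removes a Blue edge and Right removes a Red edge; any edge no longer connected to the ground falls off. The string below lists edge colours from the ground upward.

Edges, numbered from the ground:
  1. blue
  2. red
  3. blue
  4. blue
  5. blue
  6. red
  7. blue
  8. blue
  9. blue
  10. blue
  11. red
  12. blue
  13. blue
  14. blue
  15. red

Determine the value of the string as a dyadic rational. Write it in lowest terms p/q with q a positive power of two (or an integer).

Prefix values for blue red blue blue blue red blue blue blue blue red blue blue blue red via {L|R} + simplicity:
val(b) = { 0 | · } -> 1
val(br) = { 0 | 1 } -> 1/2
val(brb) = { 0, 1/2 | 1 } -> 3/4
val(brbb) = { 0, 1/2, 3/4 | 1 } -> 7/8
val(brbbb) = { 0, 1/2, 3/4, 7/8 | 1 } -> 15/16
val(brbbbr) = { 0, 1/2, 3/4, 7/8 | 15/16, 1 } -> 29/32
val(brbbbrb) = { 0, 1/2, 3/4, 7/8, 29/32 | 15/16, 1 } -> 59/64
val(brbbbrbb) = { 0, 1/2, 3/4, 7/8, 29/32, 59/64 | 15/16, 1 } -> 119/128
val(brbbbrbbb) = { 0, 1/2, 3/4, 7/8, 29/32, 59/64, 119/128 | 15/16, 1 } -> 239/256
val(brbbbrbbbb) = { 0, 1/2, 3/4, 7/8, 29/32, 59/64, 119/128, 239/256 | 15/16, 1 } -> 479/512
val(brbbbrbbbbr) = { 0, 1/2, 3/4, 7/8, 29/32, 59/64, 119/128, 239/256 | 479/512, 15/16, 1 } -> 957/1024
val(brbbbrbbbbrb) = { 0, 1/2, 3/4, 7/8, 29/32, 59/64, 119/128, 239/256, 957/1024 | 479/512, 15/16, 1 } -> 1915/2048
val(brbbbrbbbbrbb) = { 0, 1/2, 3/4, 7/8, 29/32, 59/64, 119/128, 239/256, 957/1024, 1915/2048 | 479/512, 15/16, 1 } -> 3831/4096
val(brbbbrbbbbrbbb) = { 0, 1/2, 3/4, 7/8, 29/32, 59/64, 119/128, 239/256, 957/1024, 1915/2048, 3831/4096 | 479/512, 15/16, 1 } -> 7663/8192
val(brbbbrbbbbrbbbr) = { 0, 1/2, 3/4, 7/8, 29/32, 59/64, 119/128, 239/256, 957/1024, 1915/2048, 3831/4096 | 7663/8192, 479/512, 15/16, 1 } -> 15325/16384

15325/16384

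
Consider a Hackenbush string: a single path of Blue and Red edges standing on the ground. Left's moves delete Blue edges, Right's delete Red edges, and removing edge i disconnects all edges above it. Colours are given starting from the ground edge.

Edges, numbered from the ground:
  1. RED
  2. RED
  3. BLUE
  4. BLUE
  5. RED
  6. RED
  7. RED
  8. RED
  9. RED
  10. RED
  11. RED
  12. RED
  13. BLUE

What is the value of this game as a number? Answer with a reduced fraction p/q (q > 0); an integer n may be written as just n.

step 1: add RED to get R; options L={ · } R={ 0 } so -1
step 2: add RED to get RR; options L={ · } R={ -1,0 } so -2
step 3: add BLUE to get RRB; options L={ -2 } R={ -1,0 } so -3/2
step 4: add BLUE to get RRBB; options L={ -2,-3/2 } R={ -1,0 } so -5/4
step 5: add RED to get RRBBR; options L={ -2,-3/2 } R={ -5/4,-1,0 } so -11/8
step 6: add RED to get RRBBRR; options L={ -2,-3/2 } R={ -11/8,-5/4,-1,0 } so -23/16
step 7: add RED to get RRBBRRR; options L={ -2,-3/2 } R={ -23/16,-11/8,-5/4,-1,0 } so -47/32
step 8: add RED to get RRBBRRRR; options L={ -2,-3/2 } R={ -47/32,-23/16,-11/8,-5/4,-1,0 } so -95/64
step 9: add RED to get RRBBRRRRR; options L={ -2,-3/2 } R={ -95/64,-47/32,-23/16,-11/8,-5/4,-1,0 } so -191/128
step 10: add RED to get RRBBRRRRRR; options L={ -2,-3/2 } R={ -191/128,-95/64,-47/32,-23/16,-11/8,-5/4,-1,0 } so -383/256
step 11: add RED to get RRBBRRRRRRR; options L={ -2,-3/2 } R={ -383/256,-191/128,-95/64,-47/32,-23/16,-11/8,-5/4,-1,0 } so -767/512
step 12: add RED to get RRBBRRRRRRRR; options L={ -2,-3/2 } R={ -767/512,-383/256,-191/128,-95/64,-47/32,-23/16,-11/8,-5/4,-1,0 } so -1535/1024
step 13: add BLUE to get RRBBRRRRRRRRB; options L={ -2,-3/2,-1535/1024 } R={ -767/512,-383/256,-191/128,-95/64,-47/32,-23/16,-11/8,-5/4,-1,0 } so -3069/2048

-3069/2048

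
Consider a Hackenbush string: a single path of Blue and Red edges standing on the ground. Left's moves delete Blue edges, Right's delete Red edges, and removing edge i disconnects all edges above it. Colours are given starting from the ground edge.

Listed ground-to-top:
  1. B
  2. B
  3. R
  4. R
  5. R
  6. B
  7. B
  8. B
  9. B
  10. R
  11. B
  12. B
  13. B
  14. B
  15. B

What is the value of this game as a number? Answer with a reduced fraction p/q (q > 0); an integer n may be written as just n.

10175/8192

Recurse on prefixes of the 15-edge string B B R R R B B B B R B B B B B:
B: Left { 0 }, Right { — } gives simplest 1
BB: Left { 0 1 }, Right { — } gives simplest 2
BBR: Left { 0 1 }, Right { 2 } gives simplest 3/2
BBRR: Left { 0 1 }, Right { 3/2 2 } gives simplest 5/4
BBRRR: Left { 0 1 }, Right { 5/4 3/2 2 } gives simplest 9/8
BBRRRB: Left { 0 1 9/8 }, Right { 5/4 3/2 2 } gives simplest 19/16
BBRRRBB: Left { 0 1 9/8 19/16 }, Right { 5/4 3/2 2 } gives simplest 39/32
BBRRRBBB: Left { 0 1 9/8 19/16 39/32 }, Right { 5/4 3/2 2 } gives simplest 79/64
BBRRRBBBB: Left { 0 1 9/8 19/16 39/32 79/64 }, Right { 5/4 3/2 2 } gives simplest 159/128
BBRRRBBBBR: Left { 0 1 9/8 19/16 39/32 79/64 }, Right { 159/128 5/4 3/2 2 } gives simplest 317/256
BBRRRBBBBRB: Left { 0 1 9/8 19/16 39/32 79/64 317/256 }, Right { 159/128 5/4 3/2 2 } gives simplest 635/512
BBRRRBBBBRBB: Left { 0 1 9/8 19/16 39/32 79/64 317/256 635/512 }, Right { 159/128 5/4 3/2 2 } gives simplest 1271/1024
BBRRRBBBBRBBB: Left { 0 1 9/8 19/16 39/32 79/64 317/256 635/512 1271/1024 }, Right { 159/128 5/4 3/2 2 } gives simplest 2543/2048
BBRRRBBBBRBBBB: Left { 0 1 9/8 19/16 39/32 79/64 317/256 635/512 1271/1024 2543/2048 }, Right { 159/128 5/4 3/2 2 } gives simplest 5087/4096
BBRRRBBBBRBBBBB: Left { 0 1 9/8 19/16 39/32 79/64 317/256 635/512 1271/1024 2543/2048 5087/4096 }, Right { 159/128 5/4 3/2 2 } gives simplest 10175/8192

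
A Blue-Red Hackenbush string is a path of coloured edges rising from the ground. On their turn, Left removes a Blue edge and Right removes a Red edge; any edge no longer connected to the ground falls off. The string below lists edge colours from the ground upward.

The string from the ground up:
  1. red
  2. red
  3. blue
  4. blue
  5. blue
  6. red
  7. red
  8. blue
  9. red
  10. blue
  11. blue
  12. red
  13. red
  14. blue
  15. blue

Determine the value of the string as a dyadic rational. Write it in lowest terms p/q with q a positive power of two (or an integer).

-9881/8192

Prefix values for red red blue blue blue red red blue red blue blue red red blue blue via {L|R} + simplicity:
edge 1 of 15 (red): {  | 0 } → -1
edge 2 of 15 (red): {  | -1,0 } → -2
edge 3 of 15 (blue): { -2 | -1,0 } → -3/2
edge 4 of 15 (blue): { -2,-3/2 | -1,0 } → -5/4
edge 5 of 15 (blue): { -2,-3/2,-5/4 | -1,0 } → -9/8
edge 6 of 15 (red): { -2,-3/2,-5/4 | -9/8,-1,0 } → -19/16
edge 7 of 15 (red): { -2,-3/2,-5/4 | -19/16,-9/8,-1,0 } → -39/32
edge 8 of 15 (blue): { -2,-3/2,-5/4,-39/32 | -19/16,-9/8,-1,0 } → -77/64
edge 9 of 15 (red): { -2,-3/2,-5/4,-39/32 | -77/64,-19/16,-9/8,-1,0 } → -155/128
edge 10 of 15 (blue): { -2,-3/2,-5/4,-39/32,-155/128 | -77/64,-19/16,-9/8,-1,0 } → -309/256
edge 11 of 15 (blue): { -2,-3/2,-5/4,-39/32,-155/128,-309/256 | -77/64,-19/16,-9/8,-1,0 } → -617/512
edge 12 of 15 (red): { -2,-3/2,-5/4,-39/32,-155/128,-309/256 | -617/512,-77/64,-19/16,-9/8,-1,0 } → -1235/1024
edge 13 of 15 (red): { -2,-3/2,-5/4,-39/32,-155/128,-309/256 | -1235/1024,-617/512,-77/64,-19/16,-9/8,-1,0 } → -2471/2048
edge 14 of 15 (blue): { -2,-3/2,-5/4,-39/32,-155/128,-309/256,-2471/2048 | -1235/1024,-617/512,-77/64,-19/16,-9/8,-1,0 } → -4941/4096
edge 15 of 15 (blue): { -2,-3/2,-5/4,-39/32,-155/128,-309/256,-2471/2048,-4941/4096 | -1235/1024,-617/512,-77/64,-19/16,-9/8,-1,0 } → -9881/8192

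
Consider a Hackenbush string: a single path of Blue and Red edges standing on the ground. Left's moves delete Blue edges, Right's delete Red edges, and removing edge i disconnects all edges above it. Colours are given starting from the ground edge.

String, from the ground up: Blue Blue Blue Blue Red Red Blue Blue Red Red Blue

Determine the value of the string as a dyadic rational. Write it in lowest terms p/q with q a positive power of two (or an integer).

435/128

Recurse on prefixes of the 11-edge string Blue Blue Blue Blue Red Red Blue Blue Red Red Blue:
val(B) = { 0 | — } so 1
val(BB) = { 0; 1 | — } so 2
val(BBB) = { 0; 1; 2 | — } so 3
val(BBBB) = { 0; 1; 2; 3 | — } so 4
val(BBBBR) = { 0; 1; 2; 3 | 4 } so 7/2
val(BBBBRR) = { 0; 1; 2; 3 | 7/2; 4 } so 13/4
val(BBBBRRB) = { 0; 1; 2; 3; 13/4 | 7/2; 4 } so 27/8
val(BBBBRRBB) = { 0; 1; 2; 3; 13/4; 27/8 | 7/2; 4 } so 55/16
val(BBBBRRBBR) = { 0; 1; 2; 3; 13/4; 27/8 | 55/16; 7/2; 4 } so 109/32
val(BBBBRRBBRR) = { 0; 1; 2; 3; 13/4; 27/8 | 109/32; 55/16; 7/2; 4 } so 217/64
val(BBBBRRBBRRB) = { 0; 1; 2; 3; 13/4; 27/8; 217/64 | 109/32; 55/16; 7/2; 4 } so 435/128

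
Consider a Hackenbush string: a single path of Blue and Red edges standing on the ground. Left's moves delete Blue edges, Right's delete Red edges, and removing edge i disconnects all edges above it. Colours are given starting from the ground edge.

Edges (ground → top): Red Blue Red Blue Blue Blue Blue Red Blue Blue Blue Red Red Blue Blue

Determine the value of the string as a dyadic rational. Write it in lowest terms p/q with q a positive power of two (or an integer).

-8473/16384

Prefix values for Red Blue Red Blue Blue Blue Blue Red Blue Blue Blue Red Red Blue Blue via {L|R} + simplicity:
R: Left { — }, Right { 0 } = simplest -1
RB: Left { -1 }, Right { 0 } = simplest -1/2
RBR: Left { -1 }, Right { -1/2; 0 } = simplest -3/4
RBRB: Left { -1; -3/4 }, Right { -1/2; 0 } = simplest -5/8
RBRBB: Left { -1; -3/4; -5/8 }, Right { -1/2; 0 } = simplest -9/16
RBRBBB: Left { -1; -3/4; -5/8; -9/16 }, Right { -1/2; 0 } = simplest -17/32
RBRBBBB: Left { -1; -3/4; -5/8; -9/16; -17/32 }, Right { -1/2; 0 } = simplest -33/64
RBRBBBBR: Left { -1; -3/4; -5/8; -9/16; -17/32 }, Right { -33/64; -1/2; 0 } = simplest -67/128
RBRBBBBRB: Left { -1; -3/4; -5/8; -9/16; -17/32; -67/128 }, Right { -33/64; -1/2; 0 } = simplest -133/256
RBRBBBBRBB: Left { -1; -3/4; -5/8; -9/16; -17/32; -67/128; -133/256 }, Right { -33/64; -1/2; 0 } = simplest -265/512
RBRBBBBRBBB: Left { -1; -3/4; -5/8; -9/16; -17/32; -67/128; -133/256; -265/512 }, Right { -33/64; -1/2; 0 } = simplest -529/1024
RBRBBBBRBBBR: Left { -1; -3/4; -5/8; -9/16; -17/32; -67/128; -133/256; -265/512 }, Right { -529/1024; -33/64; -1/2; 0 } = simplest -1059/2048
RBRBBBBRBBBRR: Left { -1; -3/4; -5/8; -9/16; -17/32; -67/128; -133/256; -265/512 }, Right { -1059/2048; -529/1024; -33/64; -1/2; 0 } = simplest -2119/4096
RBRBBBBRBBBRRB: Left { -1; -3/4; -5/8; -9/16; -17/32; -67/128; -133/256; -265/512; -2119/4096 }, Right { -1059/2048; -529/1024; -33/64; -1/2; 0 } = simplest -4237/8192
RBRBBBBRBBBRRBB: Left { -1; -3/4; -5/8; -9/16; -17/32; -67/128; -133/256; -265/512; -2119/4096; -4237/8192 }, Right { -1059/2048; -529/1024; -33/64; -1/2; 0 } = simplest -8473/16384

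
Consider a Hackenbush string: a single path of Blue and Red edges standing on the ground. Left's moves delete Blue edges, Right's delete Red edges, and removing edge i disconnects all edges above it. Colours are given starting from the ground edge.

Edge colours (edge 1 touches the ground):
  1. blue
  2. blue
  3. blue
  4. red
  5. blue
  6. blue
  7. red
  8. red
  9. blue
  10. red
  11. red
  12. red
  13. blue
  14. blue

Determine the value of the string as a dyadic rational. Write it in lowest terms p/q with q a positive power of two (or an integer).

5703/2048

edge 1 of 14 (blue): { 0 |  } ⇒ 1
edge 2 of 14 (blue): { 0; 1 |  } ⇒ 2
edge 3 of 14 (blue): { 0; 1; 2 |  } ⇒ 3
edge 4 of 14 (red): { 0; 1; 2 | 3 } ⇒ 5/2
edge 5 of 14 (blue): { 0; 1; 2; 5/2 | 3 } ⇒ 11/4
edge 6 of 14 (blue): { 0; 1; 2; 5/2; 11/4 | 3 } ⇒ 23/8
edge 7 of 14 (red): { 0; 1; 2; 5/2; 11/4 | 23/8; 3 } ⇒ 45/16
edge 8 of 14 (red): { 0; 1; 2; 5/2; 11/4 | 45/16; 23/8; 3 } ⇒ 89/32
edge 9 of 14 (blue): { 0; 1; 2; 5/2; 11/4; 89/32 | 45/16; 23/8; 3 } ⇒ 179/64
edge 10 of 14 (red): { 0; 1; 2; 5/2; 11/4; 89/32 | 179/64; 45/16; 23/8; 3 } ⇒ 357/128
edge 11 of 14 (red): { 0; 1; 2; 5/2; 11/4; 89/32 | 357/128; 179/64; 45/16; 23/8; 3 } ⇒ 713/256
edge 12 of 14 (red): { 0; 1; 2; 5/2; 11/4; 89/32 | 713/256; 357/128; 179/64; 45/16; 23/8; 3 } ⇒ 1425/512
edge 13 of 14 (blue): { 0; 1; 2; 5/2; 11/4; 89/32; 1425/512 | 713/256; 357/128; 179/64; 45/16; 23/8; 3 } ⇒ 2851/1024
edge 14 of 14 (blue): { 0; 1; 2; 5/2; 11/4; 89/32; 1425/512; 2851/1024 | 713/256; 357/128; 179/64; 45/16; 23/8; 3 } ⇒ 5703/2048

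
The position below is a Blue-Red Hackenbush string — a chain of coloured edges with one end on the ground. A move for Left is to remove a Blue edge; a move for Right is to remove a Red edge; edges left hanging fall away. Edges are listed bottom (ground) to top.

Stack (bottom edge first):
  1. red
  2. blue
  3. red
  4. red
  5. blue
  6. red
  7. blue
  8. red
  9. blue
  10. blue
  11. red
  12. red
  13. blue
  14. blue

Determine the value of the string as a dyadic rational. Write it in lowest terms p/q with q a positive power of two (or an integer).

-6809/8192

Prefix values for red blue red red blue red blue red blue blue red red blue blue via {L|R} + simplicity:
1 of 14 · r · max L −∞ · min R 0 ⇒ -1
2 of 14 · rb · max L -1 · min R 0 ⇒ -1/2
3 of 14 · rbr · max L -1 · min R -1/2 ⇒ -3/4
4 of 14 · rbrr · max L -1 · min R -3/4 ⇒ -7/8
5 of 14 · rbrrb · max L -7/8 · min R -3/4 ⇒ -13/16
6 of 14 · rbrrbr · max L -7/8 · min R -13/16 ⇒ -27/32
7 of 14 · rbrrbrb · max L -27/32 · min R -13/16 ⇒ -53/64
8 of 14 · rbrrbrbr · max L -27/32 · min R -53/64 ⇒ -107/128
9 of 14 · rbrrbrbrb · max L -107/128 · min R -53/64 ⇒ -213/256
10 of 14 · rbrrbrbrbb · max L -213/256 · min R -53/64 ⇒ -425/512
11 of 14 · rbrrbrbrbbr · max L -213/256 · min R -425/512 ⇒ -851/1024
12 of 14 · rbrrbrbrbbrr · max L -213/256 · min R -851/1024 ⇒ -1703/2048
13 of 14 · rbrrbrbrbbrrb · max L -1703/2048 · min R -851/1024 ⇒ -3405/4096
14 of 14 · rbrrbrbrbbrrbb · max L -3405/4096 · min R -851/1024 ⇒ -6809/8192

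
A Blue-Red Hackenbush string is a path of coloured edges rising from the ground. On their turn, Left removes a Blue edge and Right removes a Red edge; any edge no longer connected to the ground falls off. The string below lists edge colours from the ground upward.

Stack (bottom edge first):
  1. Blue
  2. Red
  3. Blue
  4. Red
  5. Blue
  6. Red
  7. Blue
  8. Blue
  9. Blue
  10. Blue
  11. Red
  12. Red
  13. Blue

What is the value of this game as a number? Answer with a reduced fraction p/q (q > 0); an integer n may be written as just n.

2803/4096

G(B) = { 0 | · } = 1
G(BR) = { 0 | 1 } = 1/2
G(BRB) = { 0 1/2 | 1 } = 3/4
G(BRBR) = { 0 1/2 | 3/4 1 } = 5/8
G(BRBRB) = { 0 1/2 5/8 | 3/4 1 } = 11/16
G(BRBRBR) = { 0 1/2 5/8 | 11/16 3/4 1 } = 21/32
G(BRBRBRB) = { 0 1/2 5/8 21/32 | 11/16 3/4 1 } = 43/64
G(BRBRBRBB) = { 0 1/2 5/8 21/32 43/64 | 11/16 3/4 1 } = 87/128
G(BRBRBRBBB) = { 0 1/2 5/8 21/32 43/64 87/128 | 11/16 3/4 1 } = 175/256
G(BRBRBRBBBB) = { 0 1/2 5/8 21/32 43/64 87/128 175/256 | 11/16 3/4 1 } = 351/512
G(BRBRBRBBBBR) = { 0 1/2 5/8 21/32 43/64 87/128 175/256 | 351/512 11/16 3/4 1 } = 701/1024
G(BRBRBRBBBBRR) = { 0 1/2 5/8 21/32 43/64 87/128 175/256 | 701/1024 351/512 11/16 3/4 1 } = 1401/2048
G(BRBRBRBBBBRRB) = { 0 1/2 5/8 21/32 43/64 87/128 175/256 1401/2048 | 701/1024 351/512 11/16 3/4 1 } = 2803/4096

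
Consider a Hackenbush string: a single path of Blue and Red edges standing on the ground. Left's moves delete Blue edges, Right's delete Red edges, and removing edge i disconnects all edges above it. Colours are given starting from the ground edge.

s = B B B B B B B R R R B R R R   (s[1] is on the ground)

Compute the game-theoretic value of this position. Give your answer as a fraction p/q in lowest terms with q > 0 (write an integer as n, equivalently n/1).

1 of 14 · B · max L 0 · min R +∞ gives 1
2 of 14 · BB · max L 1 · min R +∞ gives 2
3 of 14 · BBB · max L 2 · min R +∞ gives 3
4 of 14 · BBBB · max L 3 · min R +∞ gives 4
5 of 14 · BBBBB · max L 4 · min R +∞ gives 5
6 of 14 · BBBBBB · max L 5 · min R +∞ gives 6
7 of 14 · BBBBBBB · max L 6 · min R +∞ gives 7
8 of 14 · BBBBBBBR · max L 6 · min R 7 gives 13/2
9 of 14 · BBBBBBBRR · max L 6 · min R 13/2 gives 25/4
10 of 14 · BBBBBBBRRR · max L 6 · min R 25/4 gives 49/8
11 of 14 · BBBBBBBRRRB · max L 49/8 · min R 25/4 gives 99/16
12 of 14 · BBBBBBBRRRBR · max L 49/8 · min R 99/16 gives 197/32
13 of 14 · BBBBBBBRRRBRR · max L 49/8 · min R 197/32 gives 393/64
14 of 14 · BBBBBBBRRRBRRR · max L 49/8 · min R 393/64 gives 785/128

785/128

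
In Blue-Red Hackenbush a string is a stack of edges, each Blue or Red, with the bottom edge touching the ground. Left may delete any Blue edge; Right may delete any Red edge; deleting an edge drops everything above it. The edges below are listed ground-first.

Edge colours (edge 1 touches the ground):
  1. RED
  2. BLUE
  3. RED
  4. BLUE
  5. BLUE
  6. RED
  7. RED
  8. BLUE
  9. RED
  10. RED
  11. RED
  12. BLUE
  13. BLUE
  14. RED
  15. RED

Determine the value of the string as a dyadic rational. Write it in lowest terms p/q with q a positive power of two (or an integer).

-9959/16384

value_1 [R]  L=[none]  R=[0]  so -1
value_2 [RB]  L=[-1]  R=[0]  so -1/2
value_3 [RBR]  L=[-1]  R=[-1/2 0]  so -3/4
value_4 [RBRB]  L=[-1 -3/4]  R=[-1/2 0]  so -5/8
value_5 [RBRBB]  L=[-1 -3/4 -5/8]  R=[-1/2 0]  so -9/16
value_6 [RBRBBR]  L=[-1 -3/4 -5/8]  R=[-9/16 -1/2 0]  so -19/32
value_7 [RBRBBRR]  L=[-1 -3/4 -5/8]  R=[-19/32 -9/16 -1/2 0]  so -39/64
value_8 [RBRBBRRB]  L=[-1 -3/4 -5/8 -39/64]  R=[-19/32 -9/16 -1/2 0]  so -77/128
value_9 [RBRBBRRBR]  L=[-1 -3/4 -5/8 -39/64]  R=[-77/128 -19/32 -9/16 -1/2 0]  so -155/256
value_10 [RBRBBRRBRR]  L=[-1 -3/4 -5/8 -39/64]  R=[-155/256 -77/128 -19/32 -9/16 -1/2 0]  so -311/512
value_11 [RBRBBRRBRRR]  L=[-1 -3/4 -5/8 -39/64]  R=[-311/512 -155/256 -77/128 -19/32 -9/16 -1/2 0]  so -623/1024
value_12 [RBRBBRRBRRRB]  L=[-1 -3/4 -5/8 -39/64 -623/1024]  R=[-311/512 -155/256 -77/128 -19/32 -9/16 -1/2 0]  so -1245/2048
value_13 [RBRBBRRBRRRBB]  L=[-1 -3/4 -5/8 -39/64 -623/1024 -1245/2048]  R=[-311/512 -155/256 -77/128 -19/32 -9/16 -1/2 0]  so -2489/4096
value_14 [RBRBBRRBRRRBBR]  L=[-1 -3/4 -5/8 -39/64 -623/1024 -1245/2048]  R=[-2489/4096 -311/512 -155/256 -77/128 -19/32 -9/16 -1/2 0]  so -4979/8192
value_15 [RBRBBRRBRRRBBRR]  L=[-1 -3/4 -5/8 -39/64 -623/1024 -1245/2048]  R=[-4979/8192 -2489/4096 -311/512 -155/256 -77/128 -19/32 -9/16 -1/2 0]  so -9959/16384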